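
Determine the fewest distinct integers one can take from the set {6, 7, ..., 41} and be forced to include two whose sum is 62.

Two chosen integers sum to 62 exactly when both halves of some pair {x, 62−x} with 21 ≤ x ≤ 62−x ≤ 41 are chosen — 10 such pairs.
The remaining 16 elements (those with no distinct partner in range) can never complete a 62-sum, so the worst case takes all of them and one from each pair: 16 + 10 = 26.
The 27th integer has to be the second member of some pair, so 26 + 1 = 27.

27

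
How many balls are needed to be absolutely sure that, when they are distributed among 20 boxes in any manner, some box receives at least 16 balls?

301

With 300 balls one could put exactly 15 in each of the 20 boxes, and no box would reach 16.
One more ball must land in a box that already has 15, giving it 16.
So 20 × 15 + 1 = 301 balls are required.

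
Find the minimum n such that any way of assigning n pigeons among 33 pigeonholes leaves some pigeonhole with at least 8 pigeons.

232

With 231 pigeons one could put exactly 7 in each of the 33 pigeonholes, and no pigeonhole would reach 8.
One more pigeon must land in a pigeonhole that already has 7, giving it 8.
So 33 × 7 + 1 = 232 pigeons are required.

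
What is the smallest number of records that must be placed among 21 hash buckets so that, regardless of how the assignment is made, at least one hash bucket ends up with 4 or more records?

64

With 63 records one could put exactly 3 in each of the 21 hash buckets, and no hash bucket would reach 4.
One more record must land in a hash bucket that already has 3, giving it 4.
So 21 × 3 + 1 = 64 records are required.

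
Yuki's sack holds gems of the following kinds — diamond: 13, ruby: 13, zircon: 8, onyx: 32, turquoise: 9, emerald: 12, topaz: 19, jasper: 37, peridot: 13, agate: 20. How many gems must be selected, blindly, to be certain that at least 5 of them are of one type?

An adversary could hand out at most 4 gems per type: 4 + 4 + 4 + 4 + 4 + 4 + 4 + 4 + 4 + 4 = 40 gems and still no type has 5.
By pigeonhole, one more gem lands in a type already at 4, so 41 draws are enough and 40 are not.

41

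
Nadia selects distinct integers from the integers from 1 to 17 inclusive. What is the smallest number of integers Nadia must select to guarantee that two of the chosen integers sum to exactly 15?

Group the elements by complementary pair {x, 15−x}: {1,14}, {2,13}, {3,12}, …, giving 7 two-element pairs and 3 integers whose partner 15−x falls outside [1,17].
By the pigeonhole principle, treating each of those 10 groups as a pigeonhole, one can pick one integer per group — 10 integers — with no two summing to 15.
The 11th integer lands in an occupied pair, forcing a sum of 15.

11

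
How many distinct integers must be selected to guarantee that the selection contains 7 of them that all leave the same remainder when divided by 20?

121

By the pigeonhole principle, the 20 residue classes mod 20 are the pigeonholes.
With 120 integers one could put 6 in each residue class and have no class reach 7.
The 121st integer pushes some class to 7, so 20·6 + 1 = 121.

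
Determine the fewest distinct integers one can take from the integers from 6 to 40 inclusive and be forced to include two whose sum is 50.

21

Two chosen integers sum to 50 exactly when both halves of some pair {x, 50−x} with 10 ≤ x ≤ 50−x ≤ 40 are chosen — 15 such pairs.
The remaining 5 elements (those with no distinct partner in range) can never complete a 50-sum, so the worst case takes all of them and one from each pair: 5 + 15 = 20.
By pigeonhole, the 21st integer has to be the second member of some pair, so 20 + 1 = 21.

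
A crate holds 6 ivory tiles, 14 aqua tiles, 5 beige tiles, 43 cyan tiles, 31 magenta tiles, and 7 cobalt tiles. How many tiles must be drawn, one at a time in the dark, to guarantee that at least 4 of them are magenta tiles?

79

In the worst case for collecting magenta tiles, every non-magenta tile comes out first.
There are 6 + 14 + 5 + 43 + 7 = 75 non-magenta tiles altogether.
After those, each further tile must be magenta, so 75 + 4 = 79 draws guarantee 4 magenta tiles.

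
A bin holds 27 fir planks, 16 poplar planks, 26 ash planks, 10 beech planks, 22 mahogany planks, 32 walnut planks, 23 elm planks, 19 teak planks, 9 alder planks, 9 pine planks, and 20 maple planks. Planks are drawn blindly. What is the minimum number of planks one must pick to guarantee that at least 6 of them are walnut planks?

187

In the worst case for collecting walnut planks, every non-walnut plank comes out first.
There are 27 + 16 + 26 + 10 + 22 + 23 + 19 + 9 + 9 + 20 = 181 non-walnut planks altogether.
After those, each further plank must be walnut, so 181 + 6 = 187 draws guarantee 6 walnut planks.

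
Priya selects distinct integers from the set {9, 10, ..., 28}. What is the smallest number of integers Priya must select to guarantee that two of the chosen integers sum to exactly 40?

A set avoiding the sum 40 can contain at most one of each pair {x, 40−x}, plus the 4 elements whose complement lies outside the range or equal to its own complement.
The integers 9, …, 20 (12 of them) are such a set: any two sum to at least 9+10 = 19 and at most 19+20 = 39 < 40.
By the pigeonhole principle, any 13th integer completes one of the 8 pairs, so 13 choices force a sum of 40.

13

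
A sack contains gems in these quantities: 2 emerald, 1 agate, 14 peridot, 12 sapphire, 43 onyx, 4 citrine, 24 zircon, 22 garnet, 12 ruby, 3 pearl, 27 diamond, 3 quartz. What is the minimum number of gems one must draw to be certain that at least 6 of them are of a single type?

49

Put each drawn gem into a box by type. The largest draw with every box below 6 takes min(count, 5) from each type; types with fewer than 5 contribute all they have.
Σ min(cᵢ, 5) = 2 + 1 + 5 + 5 + 5 + 4 + 5 + 5 + 5 + 3 + 5 + 3 = 48.
Draw number 48 + 1 = 49 must push one box to 6.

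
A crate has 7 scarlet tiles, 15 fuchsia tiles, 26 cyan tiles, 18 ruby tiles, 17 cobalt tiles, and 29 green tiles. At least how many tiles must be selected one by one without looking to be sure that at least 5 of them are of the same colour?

25

An adversary could hand out at most 4 tiles per colour: 4 + 4 + 4 + 4 + 4 + 4 = 24 tiles and still no colour has 5.
One more tile lands in a colour already at 4, so 25 draws are enough and 24 are not.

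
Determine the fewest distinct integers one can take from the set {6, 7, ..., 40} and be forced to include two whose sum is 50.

Group the elements by complementary pair {x, 50−x}: {10,40}, {11,39}, {12,38}, …, giving 15 two-element pairs, the single value 25 (it cannot pair with itself since the integers are distinct), and 4 integers whose partner 50−x falls outside [6,40].
By pigeonhole, treating each of those 20 groups as a pigeonhole, one can pick one integer per group — 20 integers — with no two summing to 50.
The 21st integer lands in an occupied pair, forcing a sum of 50.

21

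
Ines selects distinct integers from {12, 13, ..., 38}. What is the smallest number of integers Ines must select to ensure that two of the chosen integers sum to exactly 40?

20

Group the elements by complementary pair {x, 40−x}: {12,28}, {13,27}, {14,26}, …, giving 8 two-element pairs, the single value 20 (it cannot pair with itself since the integers are distinct), and 10 integers whose partner 40−x falls outside [12,38].
By the pigeonhole principle, treating each of those 19 groups as a pigeonhole, one can pick one integer per group — 19 integers — with no two summing to 40.
The 20th integer lands in an occupied pair, forcing a sum of 40.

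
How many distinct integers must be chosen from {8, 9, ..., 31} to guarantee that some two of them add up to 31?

17

Group the elements by complementary pair {x, 31−x}: {8,23}, {9,22}, {10,21}, …, giving 8 two-element pairs and 8 integers whose partner 31−x falls outside [8,31].
By pigeonhole, treating each of those 16 groups as a pigeonhole, one can pick one integer per group — 16 integers — with no two summing to 31.
The 17th integer lands in an occupied pair, forcing a sum of 31.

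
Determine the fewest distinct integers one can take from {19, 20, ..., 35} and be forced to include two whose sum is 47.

13

Two chosen integers sum to 47 exactly when both halves of some pair {x, 47−x} with 19 ≤ x ≤ 47−x ≤ 28 are chosen — 5 such pairs.
The remaining 7 elements (those with no distinct partner in range) can never complete a 47-sum, so the worst case takes all of them and one from each pair: 7 + 5 = 12.
By the pigeonhole principle, the 13th integer has to be the second member of some pair, so 12 + 1 = 13.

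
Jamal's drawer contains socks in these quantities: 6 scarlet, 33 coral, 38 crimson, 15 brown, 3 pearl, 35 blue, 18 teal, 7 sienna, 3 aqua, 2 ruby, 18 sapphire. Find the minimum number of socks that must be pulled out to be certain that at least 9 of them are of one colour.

70

An adversary could hand out at most 8 socks per colour (5 colours run out sooner): 6 + 8 + 8 + 8 + 3 + 8 + 8 + 7 + 3 + 2 + 8 = 69 socks and still no colour has 9.
By pigeonhole, one more sock lands in a colour already at 8, so 70 draws are enough and 69 are not.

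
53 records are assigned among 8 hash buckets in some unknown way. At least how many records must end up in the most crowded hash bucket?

7

The 8 hash buckets are the holes and the 53 records are the pigeons.
If every hash bucket held at most 6 records, the total would be at most 8 × 6 = 48, which is less than 53.
So some hash bucket holds at least ⌈53/8⌉ = 7 records.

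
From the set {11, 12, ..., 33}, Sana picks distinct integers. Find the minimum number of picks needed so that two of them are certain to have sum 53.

17

Group the elements by complementary pair {x, 53−x}: {20,33}, {21,32}, {22,31}, …, giving 7 two-element pairs and 9 integers whose partner 53−x falls outside [11,33].
By pigeonhole, treating each of those 16 groups as a pigeonhole, one can pick one integer per group — 16 integers — with no two summing to 53.
The 17th integer lands in an occupied pair, forcing a sum of 53.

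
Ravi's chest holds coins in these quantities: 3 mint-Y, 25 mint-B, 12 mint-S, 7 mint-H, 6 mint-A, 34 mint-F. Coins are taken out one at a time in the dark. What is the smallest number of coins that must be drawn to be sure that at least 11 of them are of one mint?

The 6 mints are the holes; the coins drawn are the pigeons.
To avoid 11 of any one mint, the worst case takes at most 10 of each mint, or every coin of a mint that has fewer than 10.
That gives 3 + 10 + 10 + 7 + 6 + 10 = 46 coins with no mint reaching 11.
The next coin forces some mint to 11, so 46 + 1 = 47.

47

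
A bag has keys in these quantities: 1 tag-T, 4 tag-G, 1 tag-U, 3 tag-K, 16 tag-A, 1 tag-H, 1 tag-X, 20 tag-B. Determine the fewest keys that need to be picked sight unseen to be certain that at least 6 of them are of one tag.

22

The 8 tags are the holes; the keys drawn are the pigeons.
To avoid 6 of any one tag, the worst case takes at most 5 of each tag, or every key of a tag that has fewer than 5.
That gives 1 + 4 + 1 + 3 + 5 + 1 + 1 + 5 = 21 keys with no tag reaching 6.
The next key forces some tag to 6, so 21 + 1 = 22.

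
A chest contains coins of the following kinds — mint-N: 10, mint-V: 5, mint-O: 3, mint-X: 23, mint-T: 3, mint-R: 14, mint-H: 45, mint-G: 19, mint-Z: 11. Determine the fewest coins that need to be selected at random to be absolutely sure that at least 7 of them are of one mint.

48

The 9 mints are the holes; the coins drawn are the pigeons.
To avoid 7 of any one mint, the worst case takes at most 6 of each mint, or every coin of a mint that has fewer than 6.
That gives 6 + 5 + 3 + 6 + 3 + 6 + 6 + 6 + 6 = 47 coins with no mint reaching 7.
The next coin forces some mint to 7, so 47 + 1 = 48.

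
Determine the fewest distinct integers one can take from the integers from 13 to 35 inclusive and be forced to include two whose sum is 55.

16

Two chosen integers sum to 55 exactly when both halves of some pair {x, 55−x} with 20 ≤ x ≤ 55−x ≤ 35 are chosen — 8 such pairs.
The remaining 7 elements (those with no distinct partner in range) can never complete a 55-sum, so the worst case takes all of them and one from each pair: 7 + 8 = 15.
By the pigeonhole principle, the 16th integer has to be the second member of some pair, so 15 + 1 = 16.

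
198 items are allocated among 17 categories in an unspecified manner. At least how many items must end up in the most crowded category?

By pigeonhole, the 17 categories are the holes and the 198 items are the pigeons.
If every category held at most 11 items, the total would be at most 17 × 11 = 187, which is less than 198.
So some category holds at least ⌈198/17⌉ = 12 items.

12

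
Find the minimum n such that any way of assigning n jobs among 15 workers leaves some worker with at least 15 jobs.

With 210 jobs one could put exactly 14 in each of the 15 workers, and no worker would reach 15.
Pigeonhole: one more job must land in a worker that already has 14, giving it 15.
So 15 × 14 + 1 = 211 jobs are required.

211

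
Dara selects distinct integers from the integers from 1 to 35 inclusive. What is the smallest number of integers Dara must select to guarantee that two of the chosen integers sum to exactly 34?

20

Two chosen integers sum to 34 exactly when both halves of some pair {x, 34−x} with 1 ≤ x ≤ 34−x ≤ 33 are chosen — 16 such pairs.
The remaining 3 elements (those with no distinct partner in range) can never complete a 34-sum, so the worst case takes all of them and one from each pair: 3 + 16 = 19.
By pigeonhole, the 20th integer has to be the second member of some pair, so 19 + 1 = 20.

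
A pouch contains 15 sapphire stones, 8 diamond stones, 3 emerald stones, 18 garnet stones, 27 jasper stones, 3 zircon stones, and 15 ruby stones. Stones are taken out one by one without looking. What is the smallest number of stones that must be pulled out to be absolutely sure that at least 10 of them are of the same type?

51

The 7 types are the holes; the stones drawn are the pigeons.
To avoid 10 of any one type, the worst case takes at most 9 of each type, or every stone of a type that has fewer than 9.
That gives 9 + 8 + 3 + 9 + 9 + 3 + 9 = 50 stones with no type reaching 10.
The next stone forces some type to 10, so 50 + 1 = 51.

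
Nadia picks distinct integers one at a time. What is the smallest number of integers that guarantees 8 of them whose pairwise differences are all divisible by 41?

Integers whose pairwise differences are multiples of 41 are exactly those sharing a remainder mod 41. The 41 residue classes mod 41 are the pigeonholes.
With 287 integers one could put 7 in each residue class and have no class reach 8.
The 288th integer pushes some class to 8, so 41·7 + 1 = 288.

288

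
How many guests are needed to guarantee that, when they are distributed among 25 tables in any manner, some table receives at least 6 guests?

With 125 guests one could put exactly 5 in each of the 25 tables, and no table would reach 6.
Pigeonhole: one more guest must land in a table that already has 5, giving it 6.
So 25 × 5 + 1 = 126 guests are required.

126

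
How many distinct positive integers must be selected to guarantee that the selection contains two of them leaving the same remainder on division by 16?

The 16 residue classes mod 16 are the pigeonholes.
With 16 integers one could put 1 in each residue class and have no class reach 2.
The 17th integer pushes some class to 2, so 16·1 + 1 = 17.

17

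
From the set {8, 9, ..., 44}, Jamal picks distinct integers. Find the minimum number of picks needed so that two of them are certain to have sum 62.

Two chosen integers sum to 62 exactly when both halves of some pair {x, 62−x} with 18 ≤ x ≤ 62−x ≤ 44 are chosen — 13 such pairs.
The remaining 11 elements (those with no distinct partner in range) can never complete a 62-sum, so the worst case takes all of them and one from each pair: 11 + 13 = 24.
The 25th integer has to be the second member of some pair, so 24 + 1 = 25.

25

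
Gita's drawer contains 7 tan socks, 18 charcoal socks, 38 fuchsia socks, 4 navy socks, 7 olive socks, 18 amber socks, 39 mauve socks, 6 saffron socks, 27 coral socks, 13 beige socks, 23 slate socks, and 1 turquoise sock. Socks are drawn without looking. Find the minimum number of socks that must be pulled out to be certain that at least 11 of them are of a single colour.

96

An adversary could hand out at most 10 socks per colour (5 colours run out sooner): 7 + 10 + 10 + 4 + 7 + 10 + 10 + 6 + 10 + 10 + 10 + 1 = 95 socks and still no colour has 11.
One more sock lands in a colour already at 10, so 96 draws are enough and 95 are not.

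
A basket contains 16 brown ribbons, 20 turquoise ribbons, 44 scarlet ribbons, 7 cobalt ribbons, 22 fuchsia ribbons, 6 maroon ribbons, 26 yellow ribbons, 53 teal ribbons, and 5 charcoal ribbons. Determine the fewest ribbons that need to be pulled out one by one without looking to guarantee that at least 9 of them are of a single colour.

67

Pigeonhole: the 9 colours are the holes; the ribbons drawn are the pigeons.
To avoid 9 of any one colour, the worst case takes at most 8 of each colour, or every ribbon of a colour that has fewer than 8.
That gives 8 + 8 + 8 + 7 + 8 + 6 + 8 + 8 + 5 = 66 ribbons with no colour reaching 9.
The next ribbon forces some colour to 9, so 66 + 1 = 67.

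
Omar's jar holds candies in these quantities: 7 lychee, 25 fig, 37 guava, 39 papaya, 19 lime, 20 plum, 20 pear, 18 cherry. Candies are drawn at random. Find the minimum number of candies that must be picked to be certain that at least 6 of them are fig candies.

166

In the worst case for collecting fig candies, every non-fig candy comes out first.
There are 7 + 37 + 39 + 19 + 20 + 20 + 18 = 160 non-fig candies altogether.
After those, each further candy must be fig, so 160 + 6 = 166 draws guarantee 6 fig candies.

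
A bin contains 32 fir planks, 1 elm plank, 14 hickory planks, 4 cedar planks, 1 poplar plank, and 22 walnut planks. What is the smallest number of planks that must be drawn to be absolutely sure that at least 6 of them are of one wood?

By the pigeonhole principle, the 6 woods are the holes; the planks drawn are the pigeons.
To avoid 6 of any one wood, the worst case takes at most 5 of each wood, or every plank of a wood that has fewer than 5.
That gives 5 + 1 + 5 + 4 + 1 + 5 = 21 planks with no wood reaching 6.
The next plank forces some wood to 6, so 21 + 1 = 22.

22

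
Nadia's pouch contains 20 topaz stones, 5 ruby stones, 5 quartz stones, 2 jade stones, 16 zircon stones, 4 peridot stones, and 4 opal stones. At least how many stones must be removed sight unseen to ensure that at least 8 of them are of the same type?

By the pigeonhole principle, put each drawn stone into a box by type. The largest draw with every box below 8 takes min(count, 7) from each type; types with fewer than 7 contribute all they have.
Σ min(cᵢ, 7) = 7 + 5 + 5 + 2 + 7 + 4 + 4 = 34.
Draw number 34 + 1 = 35 must push one box to 8.

35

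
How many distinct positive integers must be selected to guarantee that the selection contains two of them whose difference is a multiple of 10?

11

Integers whose pairwise differences are multiples of 10 are exactly those sharing a remainder mod 10. Pigeonhole: the 10 residue classes mod 10 are the pigeonholes.
With 10 integers one could put 1 in each residue class and have no class reach 2.
The 11th integer pushes some class to 2, so 10·1 + 1 = 11.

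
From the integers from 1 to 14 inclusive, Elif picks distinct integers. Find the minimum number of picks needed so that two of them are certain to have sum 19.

10

Two chosen integers sum to 19 exactly when both halves of some pair {x, 19−x} with 5 ≤ x ≤ 19−x ≤ 14 are chosen — 5 such pairs.
The remaining 4 elements (those with no distinct partner in range) can never complete a 19-sum, so the worst case takes all of them and one from each pair: 4 + 5 = 9.
The 10th integer has to be the second member of some pair, so 9 + 1 = 10.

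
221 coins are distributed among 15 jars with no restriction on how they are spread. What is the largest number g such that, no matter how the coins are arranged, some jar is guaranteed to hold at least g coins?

By pigeonhole, the 15 jars are the holes and the 221 coins are the pigeons.
If every jar held at most 14 coins, the total would be at most 15 × 14 = 210, which is less than 221.
So some jar holds at least ⌈221/15⌉ = 15 coins.

15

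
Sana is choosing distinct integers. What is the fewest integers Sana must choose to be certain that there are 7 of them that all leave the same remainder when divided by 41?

247

The 41 residue classes mod 41 are the pigeonholes.
With 246 integers one could put 6 in each residue class and have no class reach 7.
The 247th integer pushes some class to 7, so 41·6 + 1 = 247.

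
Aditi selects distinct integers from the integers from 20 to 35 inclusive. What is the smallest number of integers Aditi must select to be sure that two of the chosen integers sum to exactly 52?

11

A set avoiding the sum 52 can contain at most one of each pair {x, 52−x}, plus the 4 elements whose complement lies outside the range or equal to its own complement.
The integers 26, …, 35 (10 of them) are such a set: any two sum to at least 26+27 = 53 > 52.
Any 11th integer completes one of the 6 pairs, so 11 choices force a sum of 52.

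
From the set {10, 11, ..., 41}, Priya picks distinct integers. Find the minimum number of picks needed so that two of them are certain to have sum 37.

A set avoiding the sum 37 can contain at most one of each pair {x, 37−x}, plus the 14 elements whose complement lies outside the range.
The integers 19, …, 41 (23 of them) are such a set: any two sum to at least 19+20 = 39 > 37.
Any 24th integer completes one of the 9 pairs, so 24 choices force a sum of 37.

24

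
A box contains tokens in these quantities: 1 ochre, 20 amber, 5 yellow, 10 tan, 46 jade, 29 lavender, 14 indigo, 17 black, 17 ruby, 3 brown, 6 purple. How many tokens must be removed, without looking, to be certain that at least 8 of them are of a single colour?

65

Pigeonhole: put each drawn token into a box by colour. The largest draw with every box below 8 takes min(count, 7) from each colour; colours with fewer than 7 contribute all they have.
Σ min(cᵢ, 7) = 1 + 7 + 5 + 7 + 7 + 7 + 7 + 7 + 7 + 3 + 6 = 64.
Draw number 64 + 1 = 65 must push one box to 8.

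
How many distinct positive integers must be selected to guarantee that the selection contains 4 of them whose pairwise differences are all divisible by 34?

103

Integers whose pairwise differences are multiples of 34 are exactly those sharing a remainder mod 34. By pigeonhole, the 34 residue classes mod 34 are the pigeonholes.
With 102 integers one could put 3 in each residue class and have no class reach 4.
The 103rd integer pushes some class to 4, so 34·3 + 1 = 103.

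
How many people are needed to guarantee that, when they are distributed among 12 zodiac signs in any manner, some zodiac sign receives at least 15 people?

With 168 people one could put exactly 14 in each of the 12 zodiac signs, and no zodiac sign would reach 15.
One more person must land in a zodiac sign that already has 14, giving it 15.
So 12 × 14 + 1 = 169 people are required.

169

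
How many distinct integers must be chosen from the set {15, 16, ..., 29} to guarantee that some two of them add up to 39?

Two chosen integers sum to 39 exactly when both halves of some pair {x, 39−x} with 15 ≤ x ≤ 39−x ≤ 24 are chosen — 5 such pairs.
The remaining 5 elements (those with no distinct partner in range) can never complete a 39-sum, so the worst case takes all of them and one from each pair: 5 + 5 = 10.
The 11th integer has to be the second member of some pair, so 10 + 1 = 11.

11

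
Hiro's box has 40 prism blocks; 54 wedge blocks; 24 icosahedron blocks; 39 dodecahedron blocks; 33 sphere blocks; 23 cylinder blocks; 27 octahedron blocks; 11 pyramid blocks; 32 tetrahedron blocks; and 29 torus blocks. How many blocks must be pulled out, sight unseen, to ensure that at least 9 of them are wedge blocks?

267

In the worst case for collecting wedge blocks, every non-wedge block comes out first.
There are 40 + 24 + 39 + 33 + 23 + 27 + 11 + 32 + 29 = 258 non-wedge blocks altogether.
After those, each further block must be wedge, so 258 + 9 = 267 draws guarantee 9 wedge blocks.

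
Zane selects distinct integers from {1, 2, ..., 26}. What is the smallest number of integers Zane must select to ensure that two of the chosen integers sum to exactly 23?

Group the elements by complementary pair {x, 23−x}: {1,22}, {2,21}, {3,20}, …, giving 11 two-element pairs and 4 integers whose partner 23−x falls outside [1,26].
By pigeonhole, treating each of those 15 groups as a pigeonhole, one can pick one integer per group — 15 integers — with no two summing to 23.
The 16th integer lands in an occupied pair, forcing a sum of 23.

16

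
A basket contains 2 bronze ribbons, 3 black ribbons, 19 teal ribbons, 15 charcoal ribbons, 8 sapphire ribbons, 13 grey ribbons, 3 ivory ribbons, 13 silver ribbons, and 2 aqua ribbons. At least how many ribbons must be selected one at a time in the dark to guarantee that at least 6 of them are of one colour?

36

Put each drawn ribbon into a box by colour. The largest draw with every box below 6 takes min(count, 5) from each colour; colours with fewer than 5 contribute all they have.
Σ min(cᵢ, 5) = 2 + 3 + 5 + 5 + 5 + 5 + 3 + 5 + 2 = 35.
Draw number 35 + 1 = 36 must push one box to 6.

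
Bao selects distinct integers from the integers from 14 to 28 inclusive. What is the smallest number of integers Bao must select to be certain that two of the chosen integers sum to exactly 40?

10

A set avoiding the sum 40 can contain at most one of each pair {x, 40−x}, plus the 3 elements whose complement lies outside the range or equal to its own complement.
The integers 20, …, 28 (9 of them) are such a set: any two sum to at least 20+21 = 41 > 40.
By pigeonhole, any 10th integer completes one of the 6 pairs, so 10 choices force a sum of 40.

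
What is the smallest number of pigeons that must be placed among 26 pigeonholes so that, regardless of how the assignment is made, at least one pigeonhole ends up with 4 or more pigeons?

With 78 pigeons one could put exactly 3 in each of the 26 pigeonholes, and no pigeonhole would reach 4.
By the pigeonhole principle, one more pigeon must land in a pigeonhole that already has 3, giving it 4.
So 26 × 3 + 1 = 79 pigeons are required.

79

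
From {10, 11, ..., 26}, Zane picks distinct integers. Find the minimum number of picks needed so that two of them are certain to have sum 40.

12

Two chosen integers sum to 40 exactly when both halves of some pair {x, 40−x} with 14 ≤ x ≤ 40−x ≤ 26 are chosen — 6 such pairs.
The remaining 5 elements (those with no distinct partner in range) can never complete a 40-sum, so the worst case takes all of them and one from each pair: 5 + 6 = 11.
The 12th integer has to be the second member of some pair, so 11 + 1 = 12.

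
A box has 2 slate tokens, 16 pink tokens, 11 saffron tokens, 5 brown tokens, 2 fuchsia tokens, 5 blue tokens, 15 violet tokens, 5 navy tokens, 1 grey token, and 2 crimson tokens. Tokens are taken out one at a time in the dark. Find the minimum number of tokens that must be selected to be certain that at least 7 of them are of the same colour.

By the pigeonhole principle, put each drawn token into a box by colour. The largest draw with every box below 7 takes min(count, 6) from each colour; colours with fewer than 6 contribute all they have.
Σ min(cᵢ, 6) = 2 + 6 + 6 + 5 + 2 + 5 + 6 + 5 + 1 + 2 = 40.
Draw number 40 + 1 = 41 must push one box to 7.

41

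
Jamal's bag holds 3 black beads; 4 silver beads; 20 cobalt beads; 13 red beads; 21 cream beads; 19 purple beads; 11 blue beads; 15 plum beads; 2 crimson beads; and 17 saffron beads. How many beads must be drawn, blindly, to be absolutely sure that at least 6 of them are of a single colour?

An adversary could hand out at most 5 beads per colour (black, silver, crimson run out sooner): 3 + 4 + 5 + 5 + 5 + 5 + 5 + 5 + 2 + 5 = 44 beads and still no colour has 6.
By pigeonhole, one more bead lands in a colour already at 5, so 45 draws are enough and 44 are not.

45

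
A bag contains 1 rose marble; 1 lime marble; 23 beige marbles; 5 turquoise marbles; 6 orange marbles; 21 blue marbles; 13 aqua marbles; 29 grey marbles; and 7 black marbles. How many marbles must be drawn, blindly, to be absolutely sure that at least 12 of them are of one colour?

By the pigeonhole principle, put each drawn marble into a box by colour. The largest draw with every box below 12 takes min(count, 11) from each colour; colours with fewer than 11 contribute all they have.
Σ min(cᵢ, 11) = 1 + 1 + 11 + 5 + 6 + 11 + 11 + 11 + 7 = 64.
Draw number 64 + 1 = 65 must push one box to 12.

65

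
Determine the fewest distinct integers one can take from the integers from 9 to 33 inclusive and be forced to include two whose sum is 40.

Group the elements by complementary pair {x, 40−x}: {9,31}, {10,30}, {11,29}, …, giving 11 two-element pairs, the single value 20 (it cannot pair with itself since the integers are distinct), and 2 integers whose partner 40−x falls outside [9,33].
Treating each of those 14 groups as a pigeonhole, one can pick one integer per group — 14 integers — with no two summing to 40.
The 15th integer lands in an occupied pair, forcing a sum of 40.

15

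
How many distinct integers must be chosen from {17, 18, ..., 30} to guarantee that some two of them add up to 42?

11

Two chosen integers sum to 42 exactly when both halves of some pair {x, 42−x} with 17 ≤ x ≤ 42−x ≤ 25 are chosen — 4 such pairs.
The remaining 6 elements (those with no distinct partner in range) can never complete a 42-sum, so the worst case takes all of them and one from each pair: 6 + 4 = 10.
By pigeonhole, the 11th integer has to be the second member of some pair, so 10 + 1 = 11.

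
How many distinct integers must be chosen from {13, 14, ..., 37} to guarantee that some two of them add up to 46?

16

Group the elements by complementary pair {x, 46−x}: {13,33}, {14,32}, {15,31}, …, giving 10 two-element pairs; the single value 23 (it cannot pair with itself since the integers are distinct); and 4 integers whose partner 46−x falls outside [13,37].
By the pigeonhole principle, treating each of those 15 groups as a pigeonhole, one can pick one integer per group — 15 integers — with no two summing to 46.
The 16th integer lands in an occupied pair, forcing a sum of 46.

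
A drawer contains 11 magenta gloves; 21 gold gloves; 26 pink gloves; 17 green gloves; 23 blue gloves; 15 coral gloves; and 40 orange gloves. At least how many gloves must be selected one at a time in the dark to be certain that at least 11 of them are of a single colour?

An adversary could hand out at most 10 gloves per colour: 10 + 10 + 10 + 10 + 10 + 10 + 10 = 70 gloves and still no colour has 11.
One more glove lands in a colour already at 10, so 71 draws are enough and 70 are not.

71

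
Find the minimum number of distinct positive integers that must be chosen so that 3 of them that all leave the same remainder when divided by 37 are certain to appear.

75

By pigeonhole, the 37 residue classes mod 37 are the pigeonholes.
With 74 integers one could put 2 in each residue class and have no class reach 3.
The 75th integer pushes some class to 3, so 37·2 + 1 = 75.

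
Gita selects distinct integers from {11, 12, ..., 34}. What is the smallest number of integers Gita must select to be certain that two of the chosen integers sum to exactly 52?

Two chosen integers sum to 52 exactly when both halves of some pair {x, 52−x} with 18 ≤ x ≤ 52−x ≤ 34 are chosen — 8 such pairs.
The remaining 8 elements (those with no distinct partner in range) can never complete a 52-sum, so the worst case takes all of them and one from each pair: 8 + 8 = 16.
By pigeonhole, the 17th integer has to be the second member of some pair, so 16 + 1 = 17.

17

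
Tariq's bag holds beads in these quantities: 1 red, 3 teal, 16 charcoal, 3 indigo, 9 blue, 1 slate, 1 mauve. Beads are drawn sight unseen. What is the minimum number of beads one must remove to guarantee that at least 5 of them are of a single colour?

18

An adversary could hand out at most 4 beads per colour (5 colours run out sooner): 1 + 3 + 4 + 3 + 4 + 1 + 1 = 17 beads and still no colour has 5.
By the pigeonhole principle, one more bead lands in a colour already at 4, so 18 draws are enough and 17 are not.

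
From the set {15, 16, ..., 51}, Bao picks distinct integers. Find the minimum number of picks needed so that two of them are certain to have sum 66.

A set avoiding the sum 66 can contain at most one of each pair {x, 66−x}, plus the 1 element equal to its own complement.
The integers 33, …, 51 (19 of them) are such a set: any two sum to at least 33+34 = 67 > 66.
Any 20th integer completes one of the 18 pairs, so 20 choices force a sum of 66.

20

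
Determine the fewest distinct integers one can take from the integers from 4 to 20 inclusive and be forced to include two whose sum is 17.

13

A set avoiding the sum 17 can contain at most one of each pair {x, 17−x}, plus the 7 elements whose complement lies outside the range.
The integers 9, …, 20 (12 of them) are such a set: any two sum to at least 9+10 = 19 > 17.
Any 13th integer completes one of the 5 pairs, so 13 choices force a sum of 17.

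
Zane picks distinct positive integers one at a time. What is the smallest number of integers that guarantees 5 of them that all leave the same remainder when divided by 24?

By the pigeonhole principle, the 24 residue classes mod 24 are the pigeonholes.
With 96 integers one could put 4 in each residue class and have no class reach 5.
The 97th integer pushes some class to 5, so 24·4 + 1 = 97.

97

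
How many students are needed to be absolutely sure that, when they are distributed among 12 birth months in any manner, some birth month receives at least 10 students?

With 108 students one could put exactly 9 in each of the 12 birth months, and no birth month would reach 10.
One more student must land in a birth month that already has 9, giving it 10.
So 12 × 9 + 1 = 109 students are required.

109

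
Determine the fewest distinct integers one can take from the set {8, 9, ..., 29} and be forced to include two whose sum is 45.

Group the elements by complementary pair {x, 45−x}: {16,29}, {17,28}, {18,27}, …, giving 7 two-element pairs and 8 integers whose partner 45−x falls outside [8,29].
Treating each of those 15 groups as a pigeonhole, one can pick one integer per group — 15 integers — with no two summing to 45.
The 16th integer lands in an occupied pair, forcing a sum of 45.

16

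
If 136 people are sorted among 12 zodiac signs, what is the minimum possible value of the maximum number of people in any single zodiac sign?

The 12 zodiac signs are the holes and the 136 people are the pigeons.
If every zodiac sign held at most 11 people, the total would be at most 12 × 11 = 132, which is less than 136.
So some zodiac sign holds at least ⌈136/12⌉ = 12 people.

12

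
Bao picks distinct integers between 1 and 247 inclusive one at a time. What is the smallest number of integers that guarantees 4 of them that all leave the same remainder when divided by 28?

The 28 residue classes mod 28 are the pigeonholes.
With 84 integers one could put 3 in each residue class and have no class reach 4.
The 85th integer pushes some class to 4, so 28·3 + 1 = 85.

85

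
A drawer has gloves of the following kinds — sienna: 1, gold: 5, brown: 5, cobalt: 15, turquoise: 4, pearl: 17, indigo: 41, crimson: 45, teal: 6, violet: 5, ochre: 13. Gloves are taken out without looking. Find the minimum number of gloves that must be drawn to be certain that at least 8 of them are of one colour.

Pigeonhole: the 11 colours are the holes; the gloves drawn are the pigeons.
To avoid 8 of any one colour, the worst case takes at most 7 of each colour, or every glove of a colour that has fewer than 7.
That gives 1 + 5 + 5 + 7 + 4 + 7 + 7 + 7 + 6 + 5 + 7 = 61 gloves with no colour reaching 8.
The next glove forces some colour to 8, so 61 + 1 = 62.

62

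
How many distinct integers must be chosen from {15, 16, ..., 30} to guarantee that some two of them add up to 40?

12

A set avoiding the sum 40 can contain at most one of each pair {x, 40−x}, plus the 6 elements whose complement lies outside the range or equal to its own complement.
The integers 20, …, 30 (11 of them) are such a set: any two sum to at least 20+21 = 41 > 40.
Pigeonhole: any 12th integer completes one of the 5 pairs, so 12 choices force a sum of 40.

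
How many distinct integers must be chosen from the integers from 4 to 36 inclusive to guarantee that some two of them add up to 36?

A set avoiding the sum 36 can contain at most one of each pair {x, 36−x}, plus the 5 elements whose complement lies outside the range or equal to its own complement.
The integers 18, …, 36 (19 of them) are such a set: any two sum to at least 18+19 = 37 > 36.
Pigeonhole: any 20th integer completes one of the 14 pairs, so 20 choices force a sum of 36.

20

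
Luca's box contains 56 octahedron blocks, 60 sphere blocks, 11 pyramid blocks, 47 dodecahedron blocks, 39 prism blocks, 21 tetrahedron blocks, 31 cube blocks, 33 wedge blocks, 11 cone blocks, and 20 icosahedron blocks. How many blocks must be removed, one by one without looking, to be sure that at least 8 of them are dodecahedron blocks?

In the worst case for collecting dodecahedron blocks, every non-dodecahedron block comes out first.
There are 56 + 60 + 11 + 39 + 21 + 31 + 33 + 11 + 20 = 282 non-dodecahedron blocks altogether.
After those, each further block must be dodecahedron, so 282 + 8 = 290 draws guarantee 8 dodecahedron blocks.

290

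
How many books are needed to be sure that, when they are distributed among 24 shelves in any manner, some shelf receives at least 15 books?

337

With 336 books one could put exactly 14 in each of the 24 shelves, and no shelf would reach 15.
By the pigeonhole principle, one more book must land in a shelf that already has 14, giving it 15.
So 24 × 14 + 1 = 337 books are required.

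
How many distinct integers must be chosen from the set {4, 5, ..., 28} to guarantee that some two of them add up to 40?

18

Two chosen integers sum to 40 exactly when both halves of some pair {x, 40−x} with 12 ≤ x ≤ 40−x ≤ 28 are chosen — 8 such pairs.
The remaining 9 elements (those with no distinct partner in range) can never complete a 40-sum, so the worst case takes all of them and one from each pair: 9 + 8 = 17.
The 18th integer has to be the second member of some pair, so 17 + 1 = 18.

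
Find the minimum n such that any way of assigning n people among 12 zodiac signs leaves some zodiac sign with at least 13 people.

145

With 144 people one could put exactly 12 in each of the 12 zodiac signs, and no zodiac sign would reach 13.
One more person must land in a zodiac sign that already has 12, giving it 13.
So 12 × 12 + 1 = 145 people are required.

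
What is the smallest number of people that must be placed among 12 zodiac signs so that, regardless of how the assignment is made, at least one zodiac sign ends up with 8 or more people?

With 84 people one could put exactly 7 in each of the 12 zodiac signs, and no zodiac sign would reach 8.
By pigeonhole, one more person must land in a zodiac sign that already has 7, giving it 8.
So 12 × 7 + 1 = 85 people are required.

85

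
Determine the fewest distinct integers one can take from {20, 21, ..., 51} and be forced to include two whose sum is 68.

19

A set avoiding the sum 68 can contain at most one of each pair {x, 68−x}, plus the 4 elements whose complement lies outside the range or equal to its own complement.
The integers 34, …, 51 (18 of them) are such a set: any two sum to at least 34+35 = 69 > 68.
By pigeonhole, any 19th integer completes one of the 14 pairs, so 19 choices force a sum of 68.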